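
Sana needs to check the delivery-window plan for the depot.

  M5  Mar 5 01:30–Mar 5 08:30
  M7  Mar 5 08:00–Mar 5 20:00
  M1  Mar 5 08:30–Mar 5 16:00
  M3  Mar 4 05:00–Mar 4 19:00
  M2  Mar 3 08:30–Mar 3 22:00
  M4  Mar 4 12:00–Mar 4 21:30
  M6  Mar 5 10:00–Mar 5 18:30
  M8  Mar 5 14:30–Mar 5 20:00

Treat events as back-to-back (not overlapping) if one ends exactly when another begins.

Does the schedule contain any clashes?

Check each pair: they overlap iff neither finishes before the other starts.
Sorted by start: M2, M3, M4, M5, M7, M1, M6, M8.
M3 starts after M2 ends; M2 is clear from here.
M4 starts before M3 ends → M3 and M4 overlap.
That's a conflict, so the schedule is not conflict-free.

Yes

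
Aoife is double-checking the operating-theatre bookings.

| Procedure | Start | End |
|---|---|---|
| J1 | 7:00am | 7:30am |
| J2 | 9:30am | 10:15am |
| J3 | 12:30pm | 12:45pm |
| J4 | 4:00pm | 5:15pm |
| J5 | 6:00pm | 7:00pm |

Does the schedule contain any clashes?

Check each pair: they overlap iff neither finishes before the other starts.
Sorted by start: J1, J2, J3, J4, J5.
J2 starts after J1 ends — done with J1.
J3 starts after J2 ends — done with J2.
J4 starts after J3 ends — done with J3.
J5 starts after J4 ends.
Every pair is clear; the schedule has no overlaps.

No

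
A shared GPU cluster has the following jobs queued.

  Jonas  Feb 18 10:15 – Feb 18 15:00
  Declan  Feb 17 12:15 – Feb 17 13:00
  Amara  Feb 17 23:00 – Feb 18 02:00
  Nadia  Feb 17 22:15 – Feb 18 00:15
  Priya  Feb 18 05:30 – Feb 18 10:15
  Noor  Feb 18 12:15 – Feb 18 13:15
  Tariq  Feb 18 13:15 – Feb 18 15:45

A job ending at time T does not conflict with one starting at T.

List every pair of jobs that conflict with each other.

Check each pair: they overlap iff neither finishes before the other starts.
Sorted by start: Declan, Nadia, Amara, Priya, Jonas, Noor, Tariq.
Nadia starts after Declan ends; Declan is clear from here.
Amara starts before Nadia ends → Nadia and Amara overlap.
Priya starts after Nadia ends; Nadia is clear from here.
Priya starts after Amara ends; Amara is clear from here.
Jonas starts exactly when Priya ends (back-to-back, no overlap); Priya is clear from here.
Noor starts before Jonas ends → Jonas and Noor overlap.
Tariq starts before Jonas ends → Jonas and Tariq overlap.
Tariq starts exactly when Noor ends (back-to-back, no overlap).

Amara & Nadia, Jonas & Noor, Jonas & Tariq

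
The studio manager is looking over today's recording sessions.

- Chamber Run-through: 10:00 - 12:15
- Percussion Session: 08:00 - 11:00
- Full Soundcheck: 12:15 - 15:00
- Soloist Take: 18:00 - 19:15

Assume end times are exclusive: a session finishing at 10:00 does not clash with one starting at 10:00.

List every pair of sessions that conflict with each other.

Chamber Run-through & Percussion Session

Check each pair: they overlap iff neither finishes before the other starts.
Sorted by start: Percussion Session, Chamber Run-through, Full Soundcheck, Soloist Take.
Chamber Run-through starts before Percussion Session ends → Percussion Session and Chamber Run-through overlap.
Full Soundcheck starts after Percussion Session ends, so nothing later overlaps Percussion Session either.
Full Soundcheck starts exactly when Chamber Run-through ends (back-to-back, no overlap), so nothing later overlaps Chamber Run-through either.
Soloist Take starts after Full Soundcheck ends.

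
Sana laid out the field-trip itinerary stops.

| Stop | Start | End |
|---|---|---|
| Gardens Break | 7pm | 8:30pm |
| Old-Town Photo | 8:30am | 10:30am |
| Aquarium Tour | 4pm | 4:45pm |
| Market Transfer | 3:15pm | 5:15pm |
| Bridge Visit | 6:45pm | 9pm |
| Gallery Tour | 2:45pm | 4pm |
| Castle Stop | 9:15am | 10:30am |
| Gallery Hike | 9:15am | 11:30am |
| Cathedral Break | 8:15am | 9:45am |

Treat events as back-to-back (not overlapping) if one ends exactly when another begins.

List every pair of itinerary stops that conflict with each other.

Aquarium Tour & Market Transfer, Bridge Visit & Gardens Break, Castle Stop & Cathedral Break, Castle Stop & Gallery Hike, Castle Stop & Old-Town Photo, Cathedral Break & Gallery Hike, Cathedral Break & Old-Town Photo, Gallery Hike & Old-Town Photo, Gallery Tour & Market Transfer

Check each pair: they overlap iff neither finishes before the other starts.
Sorted by start: Cathedral Break, Old-Town Photo, Gallery Hike, Castle Stop, Gallery Tour, Market Transfer, Aquarium Tour, Bridge Visit, Gardens Break.
Old-Town Photo starts before Cathedral Break ends → Cathedral Break and Old-Town Photo overlap.
Gallery Hike starts before Cathedral Break ends → Cathedral Break and Gallery Hike overlap.
Castle Stop starts before Cathedral Break ends → Cathedral Break and Castle Stop overlap.
Gallery Tour starts after Cathedral Break ends, so nothing later overlaps Cathedral Break either.
Gallery Hike starts before Old-Town Photo ends → Old-Town Photo and Gallery Hike overlap.
Castle Stop starts before Old-Town Photo ends → Old-Town Photo and Castle Stop overlap.
Gallery Tour starts after Old-Town Photo ends, so nothing later overlaps Old-Town Photo either.
Castle Stop starts before Gallery Hike ends → Gallery Hike and Castle Stop overlap.
Gallery Tour starts after Gallery Hike ends, so nothing later overlaps Gallery Hike either.
Gallery Tour starts after Castle Stop ends, so nothing later overlaps Castle Stop either.
Market Transfer starts before Gallery Tour ends → Gallery Tour and Market Transfer overlap.
Aquarium Tour starts exactly when Gallery Tour ends (back-to-back, no overlap), so nothing later overlaps Gallery Tour either.
Aquarium Tour starts before Market Transfer ends → Market Transfer and Aquarium Tour overlap.
Bridge Visit starts after Market Transfer ends, so nothing later overlaps Market Transfer either.
Bridge Visit starts after Aquarium Tour ends, so nothing later overlaps Aquarium Tour either.
Gardens Break starts before Bridge Visit ends → Bridge Visit and Gardens Break overlap.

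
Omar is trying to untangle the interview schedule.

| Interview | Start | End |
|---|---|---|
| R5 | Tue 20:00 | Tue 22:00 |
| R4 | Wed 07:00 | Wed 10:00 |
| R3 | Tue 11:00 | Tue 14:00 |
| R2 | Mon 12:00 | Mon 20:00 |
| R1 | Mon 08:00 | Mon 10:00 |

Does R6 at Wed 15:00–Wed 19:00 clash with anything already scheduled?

R1: ends Mon 10:00 at or before R6 starts Wed 15:00 → clear.
R2: ends Mon 20:00 at or before R6 starts Wed 15:00 → clear.
R3: ends Tue 14:00 at or before R6 starts Wed 15:00 → clear.
R5: ends Tue 22:00 at or before R6 starts Wed 15:00 → clear.
R4: ends Wed 10:00 at or before R6 starts Wed 15:00 → clear.

No — it doesn't clash with anything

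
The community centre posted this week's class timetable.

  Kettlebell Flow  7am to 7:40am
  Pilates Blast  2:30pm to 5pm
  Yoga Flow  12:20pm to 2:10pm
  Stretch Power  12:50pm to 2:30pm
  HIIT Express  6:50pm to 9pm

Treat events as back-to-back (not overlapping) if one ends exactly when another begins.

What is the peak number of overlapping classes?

2

Sweep the timeline, counting +1 at each start and −1 at each end (ends before starts at a tie):
7am start Kettlebell Flow → 1
7:40am end Kettlebell Flow → 0
12:20pm start Yoga Flow → 1
12:50pm start Stretch Power → 2
2:10pm end Yoga Flow → 1
2:30pm end Stretch Power → 0
2:30pm start Pilates Blast → 1
5pm end Pilates Blast → 0
6:50pm start HIIT Express → 1
9pm end HIIT Express → 0
Peak is 2, at 12:50pm (Stretch Power, Yoga Flow).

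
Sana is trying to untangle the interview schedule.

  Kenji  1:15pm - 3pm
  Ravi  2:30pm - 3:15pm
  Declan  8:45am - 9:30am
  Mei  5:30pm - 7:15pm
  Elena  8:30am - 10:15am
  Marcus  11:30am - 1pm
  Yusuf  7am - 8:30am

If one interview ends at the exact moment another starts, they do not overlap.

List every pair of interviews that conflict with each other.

Declan & Elena, Kenji & Ravi

Check each pair: they overlap iff neither finishes before the other starts.
Sorted by start: Yusuf, Elena, Declan, Marcus, Kenji, Ravi, Mei.
Elena starts exactly when Yusuf ends (back-to-back, no overlap), so Yusuf has no further overlaps.
Declan starts before Elena ends → Elena and Declan overlap.
Marcus starts after Elena ends, so Elena has no further overlaps.
Marcus starts after Declan ends, so Declan has no further overlaps.
Kenji starts after Marcus ends, so Marcus has no further overlaps.
Ravi starts before Kenji ends → Kenji and Ravi overlap.
Mei starts after Kenji ends.
Mei starts after Ravi ends.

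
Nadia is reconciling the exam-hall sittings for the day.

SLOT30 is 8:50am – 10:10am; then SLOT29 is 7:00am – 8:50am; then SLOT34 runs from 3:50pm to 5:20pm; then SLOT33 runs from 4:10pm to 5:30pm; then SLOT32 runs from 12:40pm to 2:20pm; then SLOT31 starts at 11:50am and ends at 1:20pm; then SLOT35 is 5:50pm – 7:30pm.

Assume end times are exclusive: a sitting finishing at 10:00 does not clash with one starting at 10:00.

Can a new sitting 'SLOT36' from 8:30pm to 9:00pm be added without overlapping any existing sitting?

SLOT29: ends 8:50am at or before SLOT36 starts 8:30pm → clear.
SLOT30: ends 10:10am at or before SLOT36 starts 8:30pm → clear.
SLOT31: ends 1:20pm at or before SLOT36 starts 8:30pm → clear.
SLOT32: ends 2:20pm at or before SLOT36 starts 8:30pm → clear.
SLOT34: ends 5:20pm at or before SLOT36 starts 8:30pm → clear.
SLOT33: ends 5:30pm at or before SLOT36 starts 8:30pm → clear.
SLOT35: ends 7:30pm at or before SLOT36 starts 8:30pm → clear.

Yes — the slot is free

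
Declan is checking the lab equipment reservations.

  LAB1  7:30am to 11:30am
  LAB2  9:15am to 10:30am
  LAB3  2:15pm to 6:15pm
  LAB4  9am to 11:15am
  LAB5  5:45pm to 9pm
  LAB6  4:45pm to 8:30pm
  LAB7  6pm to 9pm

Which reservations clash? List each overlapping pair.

Two intervals overlap when each starts before the other ends.
Sorted by start: LAB1, LAB4, LAB2, LAB3, LAB6, LAB5, LAB7.
LAB4 starts before LAB1 ends → LAB1 and LAB4 overlap.
LAB2 starts before LAB1 ends → LAB1 and LAB2 overlap.
LAB3 starts after LAB1 ends; LAB1 is clear from here.
LAB2 starts before LAB4 ends → LAB4 and LAB2 overlap.
LAB3 starts after LAB4 ends; LAB4 is clear from here.
LAB3 starts after LAB2 ends; LAB2 is clear from here.
LAB6 starts before LAB3 ends → LAB3 and LAB6 overlap.
LAB5 starts before LAB3 ends → LAB3 and LAB5 overlap.
LAB7 starts before LAB3 ends → LAB3 and LAB7 overlap.
LAB5 starts before LAB6 ends → LAB6 and LAB5 overlap.
LAB7 starts before LAB6 ends → LAB6 and LAB7 overlap.
LAB7 starts before LAB5 ends → LAB5 and LAB7 overlap.

LAB1 & LAB2, LAB1 & LAB4, LAB2 & LAB4, LAB3 & LAB5, LAB3 & LAB6, LAB3 & LAB7, LAB5 & LAB6, LAB5 & LAB7, LAB6 & LAB7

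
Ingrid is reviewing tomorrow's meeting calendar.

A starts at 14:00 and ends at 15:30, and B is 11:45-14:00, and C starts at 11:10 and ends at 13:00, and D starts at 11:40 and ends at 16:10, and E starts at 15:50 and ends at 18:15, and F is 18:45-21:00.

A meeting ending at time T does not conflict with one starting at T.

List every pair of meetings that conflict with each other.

Check each pair: they overlap iff neither finishes before the other starts.
Sorted by start: C, D, B, A, E, F.
D starts before C ends → C and D overlap.
B starts before C ends → C and B overlap.
A starts after C ends — done with C.
B starts before D ends → D and B overlap.
A starts before D ends → D and A overlap.
E starts before D ends → D and E overlap.
F starts after D ends.
A starts exactly when B ends (back-to-back, no overlap) — done with B.
E starts after A ends — done with A.
F starts after E ends.

A & D, B & C, B & D, C & D, D & E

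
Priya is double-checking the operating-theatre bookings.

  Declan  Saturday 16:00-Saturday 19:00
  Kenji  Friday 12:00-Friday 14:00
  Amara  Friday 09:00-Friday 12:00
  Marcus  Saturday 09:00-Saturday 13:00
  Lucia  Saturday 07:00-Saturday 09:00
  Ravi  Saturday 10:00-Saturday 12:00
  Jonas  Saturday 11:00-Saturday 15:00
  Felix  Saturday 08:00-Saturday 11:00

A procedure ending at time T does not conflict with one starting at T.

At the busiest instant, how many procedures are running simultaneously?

Sweep the timeline, counting +1 at each start and −1 at each end (ends before starts at a tie):
Friday 09:00 start Amara → 1
Friday 12:00 end Amara → 0
Friday 12:00 start Kenji → 1
Friday 14:00 end Kenji → 0
Saturday 07:00 start Lucia → 1
Saturday 08:00 start Felix → 2
Saturday 09:00 end Lucia → 1
Saturday 09:00 start Marcus → 2
Saturday 10:00 start Ravi → 3
Saturday 11:00 end Felix → 2
Saturday 11:00 start Jonas → 3
Saturday 12:00 end Ravi → 2
Saturday 13:00 end Marcus → 1
Saturday 15:00 end Jonas → 0
Saturday 16:00 start Declan → 1
Saturday 19:00 end Declan → 0
Peak is 3, at Saturday 10:00 (Felix, Marcus, Ravi).

3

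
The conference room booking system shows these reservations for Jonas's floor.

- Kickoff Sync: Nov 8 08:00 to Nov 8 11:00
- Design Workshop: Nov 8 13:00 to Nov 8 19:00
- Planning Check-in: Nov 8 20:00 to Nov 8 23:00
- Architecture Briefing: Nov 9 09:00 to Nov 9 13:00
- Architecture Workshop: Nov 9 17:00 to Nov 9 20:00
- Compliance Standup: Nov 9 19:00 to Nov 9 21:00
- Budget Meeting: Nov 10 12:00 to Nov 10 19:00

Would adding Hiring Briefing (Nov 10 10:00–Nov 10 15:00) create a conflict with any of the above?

Yes — it overlaps Budget Meeting

Kickoff Sync: ends Nov 8 11:00 at or before Hiring Briefing starts Nov 10 10:00 → clear.
Design Workshop: ends Nov 8 19:00 at or before Hiring Briefing starts Nov 10 10:00 → clear.
Planning Check-in: ends Nov 8 23:00 at or before Hiring Briefing starts Nov 10 10:00 → clear.
Architecture Briefing: ends Nov 9 13:00 at or before Hiring Briefing starts Nov 10 10:00 → clear.
Architecture Workshop: ends Nov 9 20:00 at or before Hiring Briefing starts Nov 10 10:00 → clear.
Compliance Standup: ends Nov 9 21:00 at or before Hiring Briefing starts Nov 10 10:00 → clear.
Budget Meeting: starts Nov 10 12:00 before Hiring Briefing ends Nov 10 15:00, and ends Nov 10 19:00 after Hiring Briefing starts Nov 10 10:00 → overlap.
Hiring Briefing overlaps Budget Meeting.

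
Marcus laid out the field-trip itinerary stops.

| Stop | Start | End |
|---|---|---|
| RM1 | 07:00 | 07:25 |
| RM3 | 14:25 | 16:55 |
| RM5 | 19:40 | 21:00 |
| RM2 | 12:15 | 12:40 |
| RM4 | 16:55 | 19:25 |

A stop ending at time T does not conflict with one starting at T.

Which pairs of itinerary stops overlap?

Two intervals overlap when each starts before the other ends.
Sorted by start: RM1, RM2, RM3, RM4, RM5.
RM2 starts after RM1 ends; RM1 is clear from here.
RM3 starts after RM2 ends; RM2 is clear from here.
RM4 starts exactly when RM3 ends (back-to-back, no overlap); RM3 is clear from here.
RM5 starts after RM4 ends.

no overlapping pairs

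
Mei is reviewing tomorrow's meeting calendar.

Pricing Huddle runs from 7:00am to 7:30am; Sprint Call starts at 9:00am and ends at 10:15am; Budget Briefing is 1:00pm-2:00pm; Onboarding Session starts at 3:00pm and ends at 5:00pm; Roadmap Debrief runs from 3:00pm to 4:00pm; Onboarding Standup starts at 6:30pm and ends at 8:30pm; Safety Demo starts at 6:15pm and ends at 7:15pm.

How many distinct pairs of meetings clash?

Two intervals overlap when each starts before the other ends.
Sorted by start: Pricing Huddle, Sprint Call, Budget Briefing, Onboarding Session, Roadmap Debrief, Safety Demo, Onboarding Standup.
Sprint Call starts after Pricing Huddle ends — done with Pricing Huddle.
Budget Briefing starts after Sprint Call ends — done with Sprint Call.
Onboarding Session starts after Budget Briefing ends — done with Budget Briefing.
Roadmap Debrief starts before Onboarding Session ends → Onboarding Session and Roadmap Debrief overlap.
Safety Demo starts after Onboarding Session ends — done with Onboarding Session.
Safety Demo starts after Roadmap Debrief ends — done with Roadmap Debrief.
Onboarding Standup starts before Safety Demo ends → Safety Demo and Onboarding Standup overlap.
Overlapping pairs: Onboarding Session & Roadmap Debrief, Onboarding Standup & Safety Demo — 2 in total.

2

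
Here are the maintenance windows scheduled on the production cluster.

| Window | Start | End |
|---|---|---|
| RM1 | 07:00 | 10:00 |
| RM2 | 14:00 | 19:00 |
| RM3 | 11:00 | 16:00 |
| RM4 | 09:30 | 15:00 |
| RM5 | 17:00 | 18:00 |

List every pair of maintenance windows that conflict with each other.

Sorted by start: RM1, RM4, RM3, RM2, RM5.
RM4 starts before RM1 ends → RM1 and RM4 overlap.
RM3 starts after RM1 ends, so RM1 has no further overlaps.
RM3 starts before RM4 ends → RM4 and RM3 overlap.
RM2 starts before RM4 ends → RM4 and RM2 overlap.
RM5 starts after RM4 ends.
RM2 starts before RM3 ends → RM3 and RM2 overlap.
RM5 starts after RM3 ends.
RM5 starts before RM2 ends → RM2 and RM5 overlap.

RM1 & RM4, RM2 & RM3, RM2 & RM4, RM2 & RM5, RM3 & RM4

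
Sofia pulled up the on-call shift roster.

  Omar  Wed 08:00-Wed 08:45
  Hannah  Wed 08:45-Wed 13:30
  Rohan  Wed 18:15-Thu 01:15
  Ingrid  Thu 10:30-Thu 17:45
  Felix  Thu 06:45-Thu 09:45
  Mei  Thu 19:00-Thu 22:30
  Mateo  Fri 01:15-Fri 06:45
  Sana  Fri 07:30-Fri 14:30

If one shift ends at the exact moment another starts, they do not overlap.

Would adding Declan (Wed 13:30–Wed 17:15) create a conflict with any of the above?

Omar: ends Wed 08:45 at or before Declan starts Wed 13:30 → clear.
Hannah: ends Wed 13:30 at or before Declan starts Wed 13:30 → clear.
Rohan: starts Wed 18:15 at or after Declan ends Wed 17:15 → clear.
Felix: starts Thu 06:45 at or after Declan ends Wed 17:15 → clear.
Ingrid: starts Thu 10:30 at or after Declan ends Wed 17:15 → clear.
Mei: starts Thu 19:00 at or after Declan ends Wed 17:15 → clear.
Mateo: starts Fri 01:15 at or after Declan ends Wed 17:15 → clear.
Sana: starts Fri 07:30 at or after Declan ends Wed 17:15 → clear.

No — it doesn't clash with anything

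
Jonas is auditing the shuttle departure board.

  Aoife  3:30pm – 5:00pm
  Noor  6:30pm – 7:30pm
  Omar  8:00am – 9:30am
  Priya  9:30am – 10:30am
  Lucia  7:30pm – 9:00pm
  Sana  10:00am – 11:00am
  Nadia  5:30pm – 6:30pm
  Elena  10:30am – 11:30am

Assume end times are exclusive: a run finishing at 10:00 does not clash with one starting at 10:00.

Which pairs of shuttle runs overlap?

Two intervals overlap when each starts before the other ends.
Sorted by start: Omar, Priya, Sana, Elena, Aoife, Nadia, Noor, Lucia.
Priya starts exactly when Omar ends (back-to-back, no overlap), so nothing later overlaps Omar either.
Sana starts before Priya ends → Priya and Sana overlap.
Elena starts exactly when Priya ends (back-to-back, no overlap), so nothing later overlaps Priya either.
Elena starts before Sana ends → Sana and Elena overlap.
Aoife starts after Sana ends, so nothing later overlaps Sana either.
Aoife starts after Elena ends, so nothing later overlaps Elena either.
Nadia starts after Aoife ends, so nothing later overlaps Aoife either.
Noor starts exactly when Nadia ends (back-to-back, no overlap), so nothing later overlaps Nadia either.
Lucia starts exactly when Noor ends (back-to-back, no overlap).

Elena & Sana, Priya & Sana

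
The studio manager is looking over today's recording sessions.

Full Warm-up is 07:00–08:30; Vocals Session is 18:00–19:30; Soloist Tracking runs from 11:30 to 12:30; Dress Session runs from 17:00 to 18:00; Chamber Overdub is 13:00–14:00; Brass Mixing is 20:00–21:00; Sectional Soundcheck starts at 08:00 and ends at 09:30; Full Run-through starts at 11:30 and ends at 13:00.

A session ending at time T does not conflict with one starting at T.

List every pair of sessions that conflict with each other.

Two intervals overlap when each starts before the other ends.
Sorted by start: Full Warm-up, Sectional Soundcheck, Full Run-through, Soloist Tracking, Chamber Overdub, Dress Session, Vocals Session, Brass Mixing.
Sectional Soundcheck starts before Full Warm-up ends → Full Warm-up and Sectional Soundcheck overlap.
Full Run-through starts after Full Warm-up ends — done with Full Warm-up.
Full Run-through starts after Sectional Soundcheck ends — done with Sectional Soundcheck.
Soloist Tracking starts before Full Run-through ends → Full Run-through and Soloist Tracking overlap.
Chamber Overdub starts exactly when Full Run-through ends (back-to-back, no overlap) — done with Full Run-through.
Chamber Overdub starts after Soloist Tracking ends — done with Soloist Tracking.
Dress Session starts after Chamber Overdub ends — done with Chamber Overdub.
Vocals Session starts exactly when Dress Session ends (back-to-back, no overlap) — done with Dress Session.
Brass Mixing starts after Vocals Session ends.

Full Run-through & Soloist Tracking, Full Warm-up & Sectional Soundcheck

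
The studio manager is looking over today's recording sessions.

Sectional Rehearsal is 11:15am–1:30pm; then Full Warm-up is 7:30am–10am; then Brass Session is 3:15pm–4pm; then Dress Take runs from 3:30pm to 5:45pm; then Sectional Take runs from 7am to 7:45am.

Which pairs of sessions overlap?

Brass Session & Dress Take, Full Warm-up & Sectional Take

Sorted by start: Sectional Take, Full Warm-up, Sectional Rehearsal, Brass Session, Dress Take.
Full Warm-up starts before Sectional Take ends → Sectional Take and Full Warm-up overlap.
Sectional Rehearsal starts after Sectional Take ends, so Sectional Take has no further overlaps.
Sectional Rehearsal starts after Full Warm-up ends, so Full Warm-up has no further overlaps.
Brass Session starts after Sectional Rehearsal ends, so Sectional Rehearsal has no further overlaps.
Dress Take starts before Brass Session ends → Brass Session and Dress Take overlap.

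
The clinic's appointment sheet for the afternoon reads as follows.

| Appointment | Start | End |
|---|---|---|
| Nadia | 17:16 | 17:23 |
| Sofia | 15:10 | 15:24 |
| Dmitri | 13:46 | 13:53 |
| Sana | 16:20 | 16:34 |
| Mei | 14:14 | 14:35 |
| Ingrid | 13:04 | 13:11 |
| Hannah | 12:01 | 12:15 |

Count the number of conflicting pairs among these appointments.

Sorted by start: Hannah, Ingrid, Dmitri, Mei, Sofia, Sana, Nadia.
Ingrid starts after Hannah ends — done with Hannah.
Dmitri starts after Ingrid ends — done with Ingrid.
Mei starts after Dmitri ends — done with Dmitri.
Sofia starts after Mei ends — done with Mei.
Sana starts after Sofia ends — done with Sofia.
Nadia starts after Sana ends.
No pair overlaps.

0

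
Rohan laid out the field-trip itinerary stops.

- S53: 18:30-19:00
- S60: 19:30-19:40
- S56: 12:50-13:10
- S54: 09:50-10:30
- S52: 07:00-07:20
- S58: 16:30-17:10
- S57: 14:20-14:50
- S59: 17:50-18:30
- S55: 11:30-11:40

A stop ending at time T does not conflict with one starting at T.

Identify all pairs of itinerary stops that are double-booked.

no overlapping pairs

Sorted by start: S52, S54, S55, S56, S57, S58, S59, S53, S60.
S54 starts after S52 ends, so nothing later overlaps S52 either.
S55 starts after S54 ends, so nothing later overlaps S54 either.
S56 starts after S55 ends, so nothing later overlaps S55 either.
S57 starts after S56 ends, so nothing later overlaps S56 either.
S58 starts after S57 ends, so nothing later overlaps S57 either.
S59 starts after S58 ends, so nothing later overlaps S58 either.
S53 starts exactly when S59 ends (back-to-back, no overlap), so nothing later overlaps S59 either.
S60 starts after S53 ends.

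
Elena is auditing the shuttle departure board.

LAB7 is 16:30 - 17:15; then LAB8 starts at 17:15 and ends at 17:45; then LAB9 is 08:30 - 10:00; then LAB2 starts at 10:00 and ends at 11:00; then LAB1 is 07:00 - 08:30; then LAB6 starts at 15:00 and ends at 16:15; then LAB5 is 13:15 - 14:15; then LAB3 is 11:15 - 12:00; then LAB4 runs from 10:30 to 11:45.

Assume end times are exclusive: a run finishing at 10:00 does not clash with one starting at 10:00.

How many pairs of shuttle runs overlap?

2

Two intervals overlap when each starts before the other ends.
Sorted by start: LAB1, LAB9, LAB2, LAB4, LAB3, LAB5, LAB6, LAB7, LAB8.
LAB9 starts exactly when LAB1 ends (back-to-back, no overlap), so nothing later overlaps LAB1 either.
LAB2 starts exactly when LAB9 ends (back-to-back, no overlap), so nothing later overlaps LAB9 either.
LAB4 starts before LAB2 ends → LAB2 and LAB4 overlap.
LAB3 starts after LAB2 ends, so nothing later overlaps LAB2 either.
LAB3 starts before LAB4 ends → LAB4 and LAB3 overlap.
LAB5 starts after LAB4 ends, so nothing later overlaps LAB4 either.
LAB5 starts after LAB3 ends, so nothing later overlaps LAB3 either.
LAB6 starts after LAB5 ends, so nothing later overlaps LAB5 either.
LAB7 starts after LAB6 ends, so nothing later overlaps LAB6 either.
LAB8 starts exactly when LAB7 ends (back-to-back, no overlap).
Overlapping pairs: LAB2 & LAB4, LAB3 & LAB4 — 2 in total.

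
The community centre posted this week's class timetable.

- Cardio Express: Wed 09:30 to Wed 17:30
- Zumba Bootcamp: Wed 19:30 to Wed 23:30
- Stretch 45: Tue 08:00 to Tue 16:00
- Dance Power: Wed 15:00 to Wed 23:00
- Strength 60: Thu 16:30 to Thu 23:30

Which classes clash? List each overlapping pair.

Sorted by start: Stretch 45, Cardio Express, Dance Power, Zumba Bootcamp, Strength 60.
Cardio Express starts after Stretch 45 ends, so nothing later overlaps Stretch 45 either.
Dance Power starts before Cardio Express ends → Cardio Express and Dance Power overlap.
Zumba Bootcamp starts after Cardio Express ends, so nothing later overlaps Cardio Express either.
Zumba Bootcamp starts before Dance Power ends → Dance Power and Zumba Bootcamp overlap.
Strength 60 starts after Dance Power ends.
Strength 60 starts after Zumba Bootcamp ends.

Cardio Express & Dance Power, Dance Power & Zumba Bootcamp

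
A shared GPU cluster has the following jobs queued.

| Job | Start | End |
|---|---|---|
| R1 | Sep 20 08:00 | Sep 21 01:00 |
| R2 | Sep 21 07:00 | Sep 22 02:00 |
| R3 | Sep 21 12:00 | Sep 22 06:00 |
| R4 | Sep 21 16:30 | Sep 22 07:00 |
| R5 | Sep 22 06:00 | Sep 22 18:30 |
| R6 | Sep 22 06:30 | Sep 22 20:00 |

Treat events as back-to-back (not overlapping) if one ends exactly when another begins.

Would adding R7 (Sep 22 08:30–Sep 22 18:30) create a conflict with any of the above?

Yes — it overlaps R5, R6

R1: ends Sep 21 01:00 at or before R7 starts Sep 22 08:30 → clear.
R2: ends Sep 22 02:00 at or before R7 starts Sep 22 08:30 → clear.
R3: ends Sep 22 06:00 at or before R7 starts Sep 22 08:30 → clear.
R4: ends Sep 22 07:00 at or before R7 starts Sep 22 08:30 → clear.
R5: starts Sep 22 06:00 before R7 ends Sep 22 18:30, and ends Sep 22 18:30 after R7 starts Sep 22 08:30 → overlap.
R6: starts Sep 22 06:30 before R7 ends Sep 22 18:30, and ends Sep 22 20:00 after R7 starts Sep 22 08:30 → overlap.
R7 overlaps R5, R6.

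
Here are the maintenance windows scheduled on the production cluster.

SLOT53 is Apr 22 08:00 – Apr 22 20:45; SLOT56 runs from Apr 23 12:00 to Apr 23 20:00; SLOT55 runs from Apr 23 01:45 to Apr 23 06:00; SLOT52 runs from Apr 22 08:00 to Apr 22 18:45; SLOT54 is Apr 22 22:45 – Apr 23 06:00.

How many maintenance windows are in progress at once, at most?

2

Walk through starts and ends in time order (an end at T is processed before a start at T):
Apr 22 08:00 start SLOT52 → 1
Apr 22 08:00 start SLOT53 → 2
Apr 22 18:45 end SLOT52 → 1
Apr 22 20:45 end SLOT53 → 0
Apr 22 22:45 start SLOT54 → 1
Apr 23 01:45 start SLOT55 → 2
Apr 23 06:00 end SLOT54 → 1
Apr 23 06:00 end SLOT55 → 0
Apr 23 12:00 start SLOT56 → 1
Apr 23 20:00 end SLOT56 → 0
Peak is 2, at Apr 22 08:00 (SLOT52, SLOT53).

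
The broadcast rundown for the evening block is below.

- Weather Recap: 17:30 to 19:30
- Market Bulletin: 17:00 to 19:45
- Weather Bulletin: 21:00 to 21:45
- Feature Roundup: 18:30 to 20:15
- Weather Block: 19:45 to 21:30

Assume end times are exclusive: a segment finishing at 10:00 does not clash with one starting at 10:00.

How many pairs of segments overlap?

Sorted by start: Market Bulletin, Weather Recap, Feature Roundup, Weather Block, Weather Bulletin.
Weather Recap starts before Market Bulletin ends → Market Bulletin and Weather Recap overlap.
Feature Roundup starts before Market Bulletin ends → Market Bulletin and Feature Roundup overlap.
Weather Block starts exactly when Market Bulletin ends (back-to-back, no overlap), so nothing later overlaps Market Bulletin either.
Feature Roundup starts before Weather Recap ends → Weather Recap and Feature Roundup overlap.
Weather Block starts after Weather Recap ends, so nothing later overlaps Weather Recap either.
Weather Block starts before Feature Roundup ends → Feature Roundup and Weather Block overlap.
Weather Bulletin starts after Feature Roundup ends.
Weather Bulletin starts before Weather Block ends → Weather Block and Weather Bulletin overlap.
Overlapping pairs: Feature Roundup & Market Bulletin, Feature Roundup & Weather Block, Feature Roundup & Weather Recap, Market Bulletin & Weather Recap, Weather Block & Weather Bulletin — 5 in total.

5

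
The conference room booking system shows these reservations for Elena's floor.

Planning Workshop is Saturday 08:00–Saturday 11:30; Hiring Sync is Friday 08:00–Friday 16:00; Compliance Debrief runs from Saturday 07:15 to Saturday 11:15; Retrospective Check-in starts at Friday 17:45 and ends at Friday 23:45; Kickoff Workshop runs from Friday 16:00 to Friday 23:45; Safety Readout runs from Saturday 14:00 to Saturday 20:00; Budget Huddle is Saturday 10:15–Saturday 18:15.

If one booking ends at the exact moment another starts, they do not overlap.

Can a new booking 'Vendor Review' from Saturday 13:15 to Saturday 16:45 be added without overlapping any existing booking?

Hiring Sync: ends Friday 16:00 at or before Vendor Review starts Saturday 13:15 → clear.
Kickoff Workshop: ends Friday 23:45 at or before Vendor Review starts Saturday 13:15 → clear.
Retrospective Check-in: ends Friday 23:45 at or before Vendor Review starts Saturday 13:15 → clear.
Compliance Debrief: ends Saturday 11:15 at or before Vendor Review starts Saturday 13:15 → clear.
Planning Workshop: ends Saturday 11:30 at or before Vendor Review starts Saturday 13:15 → clear.
Budget Huddle: starts Saturday 10:15 before Vendor Review ends Saturday 16:45, and ends Saturday 18:15 after Vendor Review starts Saturday 13:15 → overlap.
Safety Readout: starts Saturday 14:00 before Vendor Review ends Saturday 16:45, and ends Saturday 20:00 after Vendor Review starts Saturday 13:15 → overlap.
Vendor Review overlaps Safety Readout, Budget Huddle.

No — it overlaps Budget Huddle, Safety Readout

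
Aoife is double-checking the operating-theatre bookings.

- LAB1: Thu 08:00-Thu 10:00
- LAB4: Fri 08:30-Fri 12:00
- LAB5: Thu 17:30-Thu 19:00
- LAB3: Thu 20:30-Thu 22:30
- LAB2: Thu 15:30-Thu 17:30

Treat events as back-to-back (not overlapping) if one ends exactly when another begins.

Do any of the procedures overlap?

Sorted by start: LAB1, LAB2, LAB5, LAB3, LAB4.
LAB2 starts after LAB1 ends, so LAB1 has no further overlaps.
LAB5 starts exactly when LAB2 ends (back-to-back, no overlap), so LAB2 has no further overlaps.
LAB3 starts after LAB5 ends, so LAB5 has no further overlaps.
LAB4 starts after LAB3 ends.
Every pair is clear; the schedule has no overlaps.

No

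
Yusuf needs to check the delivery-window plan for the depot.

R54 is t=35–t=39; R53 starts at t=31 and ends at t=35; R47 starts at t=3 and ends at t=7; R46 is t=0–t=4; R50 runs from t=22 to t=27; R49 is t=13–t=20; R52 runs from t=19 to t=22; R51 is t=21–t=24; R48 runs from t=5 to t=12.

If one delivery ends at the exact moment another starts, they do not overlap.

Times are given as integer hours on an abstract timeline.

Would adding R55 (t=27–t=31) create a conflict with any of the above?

No — it doesn't clash with anything

R46: ends t=4 at or before R55 starts t=27 → clear.
R47: ends t=7 at or before R55 starts t=27 → clear.
R48: ends t=12 at or before R55 starts t=27 → clear.
R49: ends t=20 at or before R55 starts t=27 → clear.
R52: ends t=22 at or before R55 starts t=27 → clear.
R51: ends t=24 at or before R55 starts t=27 → clear.
R50: ends t=27 at or before R55 starts t=27 → clear.
R53: starts t=31 at or after R55 ends t=31 → clear.
R54: starts t=35 at or after R55 ends t=31 → clear.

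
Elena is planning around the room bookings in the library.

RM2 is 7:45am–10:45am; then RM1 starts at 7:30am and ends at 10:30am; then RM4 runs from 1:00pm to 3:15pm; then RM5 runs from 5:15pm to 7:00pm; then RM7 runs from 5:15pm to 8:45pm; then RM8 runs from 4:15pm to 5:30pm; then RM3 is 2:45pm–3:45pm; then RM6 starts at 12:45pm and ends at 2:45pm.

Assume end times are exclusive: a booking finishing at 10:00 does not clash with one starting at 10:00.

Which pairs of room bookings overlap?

Sorted by start: RM1, RM2, RM6, RM4, RM3, RM8, RM5, RM7.
RM2 starts before RM1 ends → RM1 and RM2 overlap.
RM6 starts after RM1 ends, so nothing later overlaps RM1 either.
RM6 starts after RM2 ends, so nothing later overlaps RM2 either.
RM4 starts before RM6 ends → RM6 and RM4 overlap.
RM3 starts exactly when RM6 ends (back-to-back, no overlap), so nothing later overlaps RM6 either.
RM3 starts before RM4 ends → RM4 and RM3 overlap.
RM8 starts after RM4 ends, so nothing later overlaps RM4 either.
RM8 starts after RM3 ends, so nothing later overlaps RM3 either.
RM5 starts before RM8 ends → RM8 and RM5 overlap.
RM7 starts before RM8 ends → RM8 and RM7 overlap.
RM7 starts before RM5 ends → RM5 and RM7 overlap.

RM1 & RM2, RM3 & RM4, RM4 & RM6, RM5 & RM7, RM5 & RM8, RM7 & RM8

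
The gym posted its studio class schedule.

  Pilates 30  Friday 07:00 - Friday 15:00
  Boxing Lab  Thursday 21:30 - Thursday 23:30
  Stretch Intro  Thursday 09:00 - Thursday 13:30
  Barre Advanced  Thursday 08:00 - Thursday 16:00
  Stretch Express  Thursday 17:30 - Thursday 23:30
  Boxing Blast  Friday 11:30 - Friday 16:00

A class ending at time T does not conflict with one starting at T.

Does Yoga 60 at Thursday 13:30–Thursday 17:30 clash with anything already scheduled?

Barre Advanced: starts Thursday 08:00 before Yoga 60 ends Thursday 17:30, and ends Thursday 16:00 after Yoga 60 starts Thursday 13:30 → overlap.
Stretch Intro: ends Thursday 13:30 at or before Yoga 60 starts Thursday 13:30 → clear.
Stretch Express: starts Thursday 17:30 at or after Yoga 60 ends Thursday 17:30 → clear.
Boxing Lab: starts Thursday 21:30 at or after Yoga 60 ends Thursday 17:30 → clear.
Pilates 30: starts Friday 07:00 at or after Yoga 60 ends Thursday 17:30 → clear.
Boxing Blast: starts Friday 11:30 at or after Yoga 60 ends Thursday 17:30 → clear.
Yoga 60 overlaps Barre Advanced.

Yes — it overlaps Barre Advanced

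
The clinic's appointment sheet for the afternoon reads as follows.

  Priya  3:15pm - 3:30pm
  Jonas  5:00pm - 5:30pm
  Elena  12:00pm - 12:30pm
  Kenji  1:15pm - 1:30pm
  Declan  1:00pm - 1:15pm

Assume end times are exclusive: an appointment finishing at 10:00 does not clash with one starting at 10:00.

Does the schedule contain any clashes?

No

Sorted by start: Elena, Declan, Kenji, Priya, Jonas.
Declan starts after Elena ends, so Elena has no further overlaps.
Kenji starts exactly when Declan ends (back-to-back, no overlap), so Declan has no further overlaps.
Priya starts after Kenji ends, so Kenji has no further overlaps.
Jonas starts after Priya ends.
Every pair is clear; the schedule has no overlaps.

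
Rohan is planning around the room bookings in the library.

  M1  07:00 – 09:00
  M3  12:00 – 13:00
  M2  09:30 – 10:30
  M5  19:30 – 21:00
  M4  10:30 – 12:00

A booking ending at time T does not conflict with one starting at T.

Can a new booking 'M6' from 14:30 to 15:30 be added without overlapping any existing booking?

M1: ends 09:00 at or before M6 starts 14:30 → clear.
M2: ends 10:30 at or before M6 starts 14:30 → clear.
M4: ends 12:00 at or before M6 starts 14:30 → clear.
M3: ends 13:00 at or before M6 starts 14:30 → clear.
M5: starts 19:30 at or after M6 ends 15:30 → clear.

Yes — the slot is free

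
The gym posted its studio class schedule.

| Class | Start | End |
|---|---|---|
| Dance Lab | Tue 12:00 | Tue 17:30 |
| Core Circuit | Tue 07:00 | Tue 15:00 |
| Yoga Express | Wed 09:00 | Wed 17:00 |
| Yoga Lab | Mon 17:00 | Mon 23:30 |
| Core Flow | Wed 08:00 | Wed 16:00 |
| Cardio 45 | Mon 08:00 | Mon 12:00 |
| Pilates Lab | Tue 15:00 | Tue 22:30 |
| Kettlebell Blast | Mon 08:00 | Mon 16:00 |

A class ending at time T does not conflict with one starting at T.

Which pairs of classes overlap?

Cardio 45 & Kettlebell Blast, Core Circuit & Dance Lab, Core Flow & Yoga Express, Dance Lab & Pilates Lab

Sorted by start: Cardio 45, Kettlebell Blast, Yoga Lab, Core Circuit, Dance Lab, Pilates Lab, Core Flow, Yoga Express.
Kettlebell Blast starts before Cardio 45 ends → Cardio 45 and Kettlebell Blast overlap.
Yoga Lab starts after Cardio 45 ends, so Cardio 45 has no further overlaps.
Yoga Lab starts after Kettlebell Blast ends, so Kettlebell Blast has no further overlaps.
Core Circuit starts after Yoga Lab ends, so Yoga Lab has no further overlaps.
Dance Lab starts before Core Circuit ends → Core Circuit and Dance Lab overlap.
Pilates Lab starts exactly when Core Circuit ends (back-to-back, no overlap), so Core Circuit has no further overlaps.
Pilates Lab starts before Dance Lab ends → Dance Lab and Pilates Lab overlap.
Core Flow starts after Dance Lab ends, so Dance Lab has no further overlaps.
Core Flow starts after Pilates Lab ends, so Pilates Lab has no further overlaps.
Yoga Express starts before Core Flow ends → Core Flow and Yoga Express overlap.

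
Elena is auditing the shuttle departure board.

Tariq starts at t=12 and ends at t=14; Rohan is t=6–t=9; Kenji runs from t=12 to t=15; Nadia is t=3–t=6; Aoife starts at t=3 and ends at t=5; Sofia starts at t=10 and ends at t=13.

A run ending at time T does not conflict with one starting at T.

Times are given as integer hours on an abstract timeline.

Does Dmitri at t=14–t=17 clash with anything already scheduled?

Yes — it overlaps Kenji

Nadia: ends t=6 at or before Dmitri starts t=14 → clear.
Aoife: ends t=5 at or before Dmitri starts t=14 → clear.
Rohan: ends t=9 at or before Dmitri starts t=14 → clear.
Sofia: ends t=13 at or before Dmitri starts t=14 → clear.
Kenji: starts t=12 before Dmitri ends t=17, and ends t=15 after Dmitri starts t=14 → overlap.
Tariq: ends t=14 at or before Dmitri starts t=14 → clear.
Dmitri overlaps Kenji.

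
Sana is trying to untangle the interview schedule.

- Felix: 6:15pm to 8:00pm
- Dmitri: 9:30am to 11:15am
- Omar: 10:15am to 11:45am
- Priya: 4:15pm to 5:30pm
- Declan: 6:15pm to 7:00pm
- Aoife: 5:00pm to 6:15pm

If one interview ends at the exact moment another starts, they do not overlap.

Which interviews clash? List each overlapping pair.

Aoife & Priya, Declan & Felix, Dmitri & Omar

Sorted by start: Dmitri, Omar, Priya, Aoife, Felix, Declan.
Omar starts before Dmitri ends → Dmitri and Omar overlap.
Priya starts after Dmitri ends, so Dmitri has no further overlaps.
Priya starts after Omar ends, so Omar has no further overlaps.
Aoife starts before Priya ends → Priya and Aoife overlap.
Felix starts after Priya ends, so Priya has no further overlaps.
Felix starts exactly when Aoife ends (back-to-back, no overlap), so Aoife has no further overlaps.
Declan starts before Felix ends → Felix and Declan overlap.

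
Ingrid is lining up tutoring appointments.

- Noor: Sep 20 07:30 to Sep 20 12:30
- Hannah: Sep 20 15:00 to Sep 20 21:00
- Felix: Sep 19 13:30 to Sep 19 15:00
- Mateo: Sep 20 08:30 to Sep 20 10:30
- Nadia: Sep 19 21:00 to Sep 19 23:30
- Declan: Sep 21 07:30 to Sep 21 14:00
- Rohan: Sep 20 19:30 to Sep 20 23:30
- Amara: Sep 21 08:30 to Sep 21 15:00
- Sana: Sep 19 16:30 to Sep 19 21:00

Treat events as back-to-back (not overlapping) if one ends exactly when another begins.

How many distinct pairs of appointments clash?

Check each pair: they overlap iff neither finishes before the other starts.
Sorted by start: Felix, Sana, Nadia, Noor, Mateo, Hannah, Rohan, Declan, Amara.
Sana starts after Felix ends — done with Felix.
Nadia starts exactly when Sana ends (back-to-back, no overlap) — done with Sana.
Noor starts after Nadia ends — done with Nadia.
Mateo starts before Noor ends → Noor and Mateo overlap.
Hannah starts after Noor ends — done with Noor.
Hannah starts after Mateo ends — done with Mateo.
Rohan starts before Hannah ends → Hannah and Rohan overlap.
Declan starts after Hannah ends — done with Hannah.
Declan starts after Rohan ends — done with Rohan.
Amara starts before Declan ends → Declan and Amara overlap.
Overlapping pairs: Amara & Declan, Hannah & Rohan, Mateo & Noor — 3 in total.

3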